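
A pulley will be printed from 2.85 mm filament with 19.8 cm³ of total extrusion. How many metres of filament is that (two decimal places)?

3.10 m

Cross-section of 2.85 mm filament: π·(2.85/2)² = 6.3794 mm².
L = 19800 mm³ / 6.3794 mm² = 3103.74 mm, i.e. 3.10 m.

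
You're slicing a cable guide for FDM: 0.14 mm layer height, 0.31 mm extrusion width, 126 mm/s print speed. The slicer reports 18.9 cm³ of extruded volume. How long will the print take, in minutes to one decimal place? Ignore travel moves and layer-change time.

57.6 minutes

Line area = 0.14 × 0.31, so 0.0434 mm².
Total extruded path = 18900/0.0434 = 435483.9 mm.
Print-move time = 435483.9 / 126 = 3456.2 s.
3456.2 s = 57.6 minutes.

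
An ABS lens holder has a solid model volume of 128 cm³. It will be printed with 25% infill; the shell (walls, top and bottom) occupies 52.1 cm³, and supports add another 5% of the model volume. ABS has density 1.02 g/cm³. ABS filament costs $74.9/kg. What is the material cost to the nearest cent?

Interior volume = 128 − 52.1 = 75.9 cm³.
Infill deposited = 0.25 × 75.9, so 18.975 cm³.
Support: 0.05 × 128 → 6.4 cm³.
Total extruded: 52.1 + 18.975 + 6.4 → 77.475 cm³.
Mass = 77.475 × 1.02 = 79.0245 g.
At $74.9/kg: 79.0245/1000 × 74.9 = $5.92.

$5.92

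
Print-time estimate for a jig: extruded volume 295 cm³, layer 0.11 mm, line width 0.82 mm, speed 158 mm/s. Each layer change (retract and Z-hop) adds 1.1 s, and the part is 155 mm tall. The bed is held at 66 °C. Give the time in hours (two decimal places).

6.18 hours

Line area = 0.11 × 0.82 = 0.0902 mm².
Total extruded path = 295000/0.0902 = 3270510 mm.
Time extruding = 3270510 / 158 = 20699.4 s.
Number of layers: 155 / 0.11 → 1410 (rounded up).
Non-print overhead: 1410 × 1.1 → 1551 s.
Total = 20699.4 + 1551 = 22250.4 s = 6.18 hours.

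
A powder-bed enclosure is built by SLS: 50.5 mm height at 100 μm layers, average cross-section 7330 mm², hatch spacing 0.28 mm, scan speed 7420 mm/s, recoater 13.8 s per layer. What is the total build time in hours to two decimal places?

Layers = ⌈50.5/0.1⌉ = 505.
Hatch length per layer: 7330 / 0.28 → 26178.6 mm.
Per-layer scan time: 26178.6 / 7420 → 3.5281 s.
Layer cycle = 3.5281 + 13.8 = 17.3281 s.
Build time = 505 × 17.3281 = 8750.6905 s = 2.43 hours.

2.43 hours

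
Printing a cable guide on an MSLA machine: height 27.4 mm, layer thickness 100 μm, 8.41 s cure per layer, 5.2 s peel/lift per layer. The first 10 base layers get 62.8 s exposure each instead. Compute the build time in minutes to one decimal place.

Layers = ⌈27.4/0.1⌉ = 274.
Base layers = 10 × (62.8 + 5.2) = 680 s.
Regular layers = 264 × (8.41 + 5.2), so 3593.04 s.
Sum: 680 + 3593.04 = 4273.04 s → 71.2 minutes.

71.2 minutes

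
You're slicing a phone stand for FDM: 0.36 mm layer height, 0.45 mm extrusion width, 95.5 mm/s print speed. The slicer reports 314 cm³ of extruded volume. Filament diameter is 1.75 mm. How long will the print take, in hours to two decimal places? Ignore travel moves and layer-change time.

5.64 hours

Extrusion cross-section: 0.36 × 0.45 → 0.162 mm².
Toolpath length = 314 cm³ / 0.162 mm² = 314000 / 0.162 = 1938271.6 mm.
Print-move time = 1938271.6 / 95.5 = 20296 s.
Converting: 20296 s = 5.64 hours.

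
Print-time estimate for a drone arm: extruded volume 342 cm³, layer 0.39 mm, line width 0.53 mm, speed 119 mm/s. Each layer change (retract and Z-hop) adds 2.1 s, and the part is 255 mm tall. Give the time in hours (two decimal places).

4.24 hours

Line area: 0.39 × 0.53 → 0.2067 mm².
Path length: 342000 mm³ / 0.2067 mm² → 1654571.8 mm.
Time extruding = 1654571.8 / 119, so 13904 s.
Number of layers: 255 / 0.39 → 654 (rounded up).
Layer-change overhead = 654 × 2.1, so 1373.4 s.
Altogether 13904 + 1373.4 = 15277.4 s, i.e. 4.24 hours.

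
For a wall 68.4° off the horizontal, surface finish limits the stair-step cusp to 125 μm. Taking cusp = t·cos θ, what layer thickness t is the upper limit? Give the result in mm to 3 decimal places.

0.340 mm

Layer height = cusp / cos(68.4°) = 0.125 / 0.3681 = 0.340 mm.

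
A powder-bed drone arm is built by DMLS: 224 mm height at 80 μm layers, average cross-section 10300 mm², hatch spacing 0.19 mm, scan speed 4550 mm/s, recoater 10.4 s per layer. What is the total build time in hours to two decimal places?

17.36 hours

Number of layers: 224 / 0.08 → 2800 (rounded up).
Hatch length per layer = 10300 / 0.19 = 54210.5 mm.
Scan time per layer: 54210.5 / 4550 → 11.9144 s.
Per-layer time = 11.9144 + 10.4 = 22.3144 s.
Total: 2800 × 22.3144 s = 62480.32 s → 17.36 hours.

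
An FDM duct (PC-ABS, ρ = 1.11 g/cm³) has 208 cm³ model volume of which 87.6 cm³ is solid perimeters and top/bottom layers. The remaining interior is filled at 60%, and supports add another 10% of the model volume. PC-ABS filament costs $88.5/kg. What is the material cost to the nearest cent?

$17.75

Interior volume = 208 − 87.6, so 120.4 cm³.
Infill deposited: 0.60 × 120.4 → 72.24 cm³.
Support: 0.10 × 208 → 20.8 cm³.
Total printed volume = 87.6 + 72.24 + 20.8 = 180.64 cm³.
Mass: 180.64 × 1.11 → 200.5104 g.
Cost = 200.5104 g / 1000 × $88.5/kg = $17.75.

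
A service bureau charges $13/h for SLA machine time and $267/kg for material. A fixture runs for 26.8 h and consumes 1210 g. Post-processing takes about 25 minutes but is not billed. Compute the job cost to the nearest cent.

Time charge = 13 × 26.8, so $348.40.
Feedstock cost: 267 × 1210/1000 → $323.07.
Total = 348.40 + 323.07 = $671.47.

$671.47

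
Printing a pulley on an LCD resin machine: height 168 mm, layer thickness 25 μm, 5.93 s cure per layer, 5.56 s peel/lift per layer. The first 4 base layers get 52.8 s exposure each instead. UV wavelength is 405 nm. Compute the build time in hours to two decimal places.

Layer count = ceil(168 / 0.025) = 6720.
Bottom layers = 4 × (52.8 + 5.56), so 233.44 s.
Regular layers: 6716 × (5.93 + 5.56) → 77166.84 s.
Sum: 233.44 + 77166.84 = 77400.28 s → 21.50 hours.

21.50 hours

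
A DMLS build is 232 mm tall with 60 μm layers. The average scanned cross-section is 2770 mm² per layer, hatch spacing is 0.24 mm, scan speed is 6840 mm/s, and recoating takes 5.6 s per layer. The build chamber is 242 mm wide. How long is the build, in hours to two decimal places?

Layers = ⌈232/0.06⌉ = 3867.
Scan path per layer: 2770 / 0.24 → 11541.7 mm.
Laser time per layer = 11541.7 / 6840, so 1.6874 s.
Layer cycle: 1.6874 + 5.6 → 7.2874 s.
Build time = 3867 × 7.2874 = 28180.3758 s = 7.83 hours.

7.83 hours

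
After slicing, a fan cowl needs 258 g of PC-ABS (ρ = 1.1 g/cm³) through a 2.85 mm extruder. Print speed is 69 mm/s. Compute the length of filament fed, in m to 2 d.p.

36.77 m

Extruded volume: 258/1.1 = 234.5455 cm³ (234545.5 mm³).
Filament cross-section = π × (2.85/2)² = 6.3794 mm².
Length = 234545.5 / 6.3794 = 36766.08 mm = 36.77 m.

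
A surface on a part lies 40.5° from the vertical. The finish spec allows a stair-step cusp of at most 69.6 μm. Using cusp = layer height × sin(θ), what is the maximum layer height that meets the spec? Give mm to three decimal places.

0.107 mm

sin(40.5°) = 0.6494; t_max = 0.0696/0.6494 = 0.107 mm.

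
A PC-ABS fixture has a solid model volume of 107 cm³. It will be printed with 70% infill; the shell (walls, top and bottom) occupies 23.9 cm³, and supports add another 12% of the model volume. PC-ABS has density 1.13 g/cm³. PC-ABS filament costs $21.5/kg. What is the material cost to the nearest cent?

$2.31

Infill region = 107 − 23.9, so 83.1 cm³.
Infill deposited: 0.70 × 83.1 → 58.17 cm³.
Support = 0.12 × 107, so 12.84 cm³.
Deposited volume: 23.9 + 58.17 + 12.84 → 94.91 cm³.
Mass: 94.91 × 1.13 → 107.2483 g.
At $21.5/kg: 107.2483/1000 × 21.5 = $2.31.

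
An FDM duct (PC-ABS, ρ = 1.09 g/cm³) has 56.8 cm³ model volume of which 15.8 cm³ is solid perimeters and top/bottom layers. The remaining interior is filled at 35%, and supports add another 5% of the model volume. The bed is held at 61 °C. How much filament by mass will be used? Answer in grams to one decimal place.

Interior volume: 56.8 − 15.8 → 41 cm³.
Deposited infill: 0.35 × 41 → 14.35 cm³.
Support = 0.05 × 56.8, so 2.84 cm³.
Total extruded: 15.8 + 14.35 + 2.84 → 32.99 cm³.
Mass = 32.99 × 1.09, so 35.9591 g.

36.0 g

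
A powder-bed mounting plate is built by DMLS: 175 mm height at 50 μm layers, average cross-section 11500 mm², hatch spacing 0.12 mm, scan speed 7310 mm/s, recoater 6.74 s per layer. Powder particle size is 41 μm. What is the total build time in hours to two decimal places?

19.30 hours

Layer count = ceil(175 / 0.05) = 3500.
Hatch length per layer = 11500 / 0.12 = 95833.3 mm.
Per-layer scan time: 95833.3 / 7310 → 13.1099 s.
Layer cycle = 13.1099 + 6.74 = 19.8499 s.
Build time = 3500 × 19.8499 = 69474.65 s = 19.30 hours.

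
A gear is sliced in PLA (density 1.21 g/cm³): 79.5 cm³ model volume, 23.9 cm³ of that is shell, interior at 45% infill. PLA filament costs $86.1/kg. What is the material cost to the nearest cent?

$5.10

Interior volume = 79.5 − 23.9, so 55.6 cm³.
Infill deposited = 0.45 × 55.6, so 25.02 cm³.
Deposited volume: 23.9 + 25.02 → 48.92 cm³.
Mass = 48.92 × 1.21, so 59.1932 g.
Cost = 59.1932 g / 1000 × $86.1/kg = $5.10.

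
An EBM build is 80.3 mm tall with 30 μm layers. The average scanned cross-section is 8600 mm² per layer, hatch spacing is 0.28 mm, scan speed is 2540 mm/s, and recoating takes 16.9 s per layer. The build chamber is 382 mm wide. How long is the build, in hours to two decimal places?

21.56 hours

Number of layers: 80.3 / 0.03 → 2677 (rounded up).
Hatch length per layer = 8600 / 0.28, so 30714.3 mm.
Scan time per layer = 30714.3 / 2540 = 12.0922 s.
Time per layer: 12.0922 + 16.9 → 28.9922 s.
Total: 2677 × 28.9922 s = 77612.1194 s → 21.56 hours.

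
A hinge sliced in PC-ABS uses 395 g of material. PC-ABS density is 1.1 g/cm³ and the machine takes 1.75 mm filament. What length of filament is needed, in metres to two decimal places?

Volume = 395 g / 1.1 g·cm⁻³ = 359.0909 cm³ = 359090.9 mm³.
A = π r² = π × 0.875² = 2.4053 mm².
L = V/A = 359090.9/2.4053 = 149291.52 mm → 149.29 m.

149.29 m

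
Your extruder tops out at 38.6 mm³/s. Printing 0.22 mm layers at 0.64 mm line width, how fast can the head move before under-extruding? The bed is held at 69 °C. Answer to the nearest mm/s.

Extrusion cross-section = 0.22 × 0.64 = 0.1408 mm².
v_max = Q/A = 38.6/0.1408 = 274.15 mm/s → 274 mm/s.

274 mm/s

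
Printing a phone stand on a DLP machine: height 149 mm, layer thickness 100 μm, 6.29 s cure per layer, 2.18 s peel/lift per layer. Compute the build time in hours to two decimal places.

3.51 hours

Layers = ⌈149/0.1⌉ = 1490.
Per-layer time: 6.29 + 2.18 → 8.47 s.
Build time: 1490 × 8.47 s = 12620.3 s, i.e. 3.51 hours.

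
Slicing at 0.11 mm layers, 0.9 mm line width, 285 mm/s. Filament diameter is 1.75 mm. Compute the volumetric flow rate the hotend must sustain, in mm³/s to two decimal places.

28.22

Bead cross-section: 0.11 × 0.9 → 0.099 mm².
Volumetric flow = 285 × 0.099 = 28.22 mm³/s.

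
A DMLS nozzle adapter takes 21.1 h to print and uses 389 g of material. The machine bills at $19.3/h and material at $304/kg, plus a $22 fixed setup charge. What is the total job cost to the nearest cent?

$547.49

Machine-time cost: 19.3 × 21.1 → $407.23.
Material charge: 304 × 389/1000 → $118.256.
Total = 407.23 + 118.256 + 22 = 547.486 ≈ $547.49.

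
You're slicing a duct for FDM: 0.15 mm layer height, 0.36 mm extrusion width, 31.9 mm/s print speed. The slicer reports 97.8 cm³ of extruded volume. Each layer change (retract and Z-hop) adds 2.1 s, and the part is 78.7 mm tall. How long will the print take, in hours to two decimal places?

16.08 hours

Bead cross-section = 0.15 × 0.36 = 0.054 mm².
Path length: 97800 mm³ / 0.054 mm² → 1811111.1 mm.
Print-move time: 1811111.1 / 31.9 → 56774.6 s.
Layer count = ceil(78.7 / 0.15) = 525.
Non-print overhead: 525 × 2.1 → 1102.5 s.
Total = 56774.6 + 1102.5 = 57877.1 s = 16.08 hours.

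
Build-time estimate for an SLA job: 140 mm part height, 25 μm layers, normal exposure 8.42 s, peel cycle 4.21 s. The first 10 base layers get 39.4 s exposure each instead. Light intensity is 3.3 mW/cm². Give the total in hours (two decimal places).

Layer count = ceil(140 / 0.025) = 5600.
Bottom layers = 10 × (39.4 + 4.21), so 436.1 s.
Regular layers = 5590 × (8.42 + 4.21), so 70601.7 s.
Sum: 436.1 + 70601.7 = 71037.8 s → 19.73 hours.

19.73 hours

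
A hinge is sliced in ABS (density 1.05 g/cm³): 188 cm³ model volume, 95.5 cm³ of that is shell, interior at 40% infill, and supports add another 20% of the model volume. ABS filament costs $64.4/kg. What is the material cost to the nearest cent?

$11.50

Volume inside the shell: 188 − 95.5 → 92.5 cm³.
Deposited infill = 0.40 × 92.5, so 37 cm³.
Support = 0.20 × 188, so 37.6 cm³.
Total extruded = 95.5 + 37 + 37.6 = 170.1 cm³.
Mass: 170.1 × 1.05 → 178.605 g.
At $64.4/kg: 178.605/1000 × 64.4 = $11.50.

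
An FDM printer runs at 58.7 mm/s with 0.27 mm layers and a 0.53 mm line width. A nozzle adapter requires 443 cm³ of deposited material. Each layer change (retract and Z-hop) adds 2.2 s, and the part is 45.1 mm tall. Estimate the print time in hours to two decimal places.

14.75 hours

Line area: 0.27 × 0.53 → 0.1431 mm².
Toolpath length = 443 cm³ / 0.1431 mm² = 443000 / 0.1431 = 3095737.2 mm.
Print-move time: 3095737.2 / 58.7 → 52738.3 s.
Number of layers: 45.1 / 0.27 → 168 (rounded up).
Layer-change overhead = 168 × 2.2 = 369.6 s.
Altogether 52738.3 + 369.6 = 53107.9 s, i.e. 14.75 hours.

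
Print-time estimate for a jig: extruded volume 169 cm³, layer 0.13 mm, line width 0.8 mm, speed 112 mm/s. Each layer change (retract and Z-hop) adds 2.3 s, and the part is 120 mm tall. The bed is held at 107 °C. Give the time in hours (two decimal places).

Extrusion cross-section = 0.13 × 0.8, so 0.104 mm².
Total extruded path = 169000/0.104 = 1625000 mm.
Extrusion time: 1625000 / 112 → 14508.9 s.
Number of layers: 120 / 0.13 → 924 (rounded up).
Non-print overhead = 924 × 2.3, so 2125.2 s.
Total = 14508.9 + 2125.2 = 16634.1 s = 4.62 hours.

4.62 hours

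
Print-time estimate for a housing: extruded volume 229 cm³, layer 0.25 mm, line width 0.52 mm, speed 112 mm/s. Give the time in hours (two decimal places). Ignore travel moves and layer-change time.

4.37 hours

Bead cross-section: 0.25 × 0.52 → 0.13 mm².
Total extruded path = 229000/0.13 = 1761538.5 mm.
Time extruding: 1761538.5 / 112 → 15728 s.
15728 s = 4.37 hours.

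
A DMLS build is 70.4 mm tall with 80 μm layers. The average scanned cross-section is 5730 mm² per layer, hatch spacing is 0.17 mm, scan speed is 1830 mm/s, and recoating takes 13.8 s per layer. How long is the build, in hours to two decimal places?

7.88 hours

Layers = ⌈70.4/0.08⌉ = 880.
Per-layer scan distance = 5730 / 0.17, so 33705.9 mm.
Scan time per layer = 33705.9 / 1830, so 18.4185 s.
Per-layer time = 18.4185 + 13.8, so 32.2185 s.
Build time = 880 × 32.2185 = 28352.28 s = 7.88 hours.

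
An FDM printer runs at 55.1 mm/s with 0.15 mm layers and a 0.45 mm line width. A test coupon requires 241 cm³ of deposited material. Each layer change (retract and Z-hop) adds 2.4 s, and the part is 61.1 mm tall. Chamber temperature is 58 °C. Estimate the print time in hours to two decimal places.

Line area: 0.15 × 0.45 → 0.0675 mm².
Toolpath length = 241 cm³ / 0.0675 mm² = 241000 / 0.0675 = 3570370.4 mm.
Extrusion time = 3570370.4 / 55.1 = 64798 s.
Layers = ⌈61.1/0.15⌉ = 408.
Layer-change overhead = 408 × 2.4, so 979.2 s.
Total = 64798 + 979.2 = 65777.2 s = 18.27 hours.

18.27 hours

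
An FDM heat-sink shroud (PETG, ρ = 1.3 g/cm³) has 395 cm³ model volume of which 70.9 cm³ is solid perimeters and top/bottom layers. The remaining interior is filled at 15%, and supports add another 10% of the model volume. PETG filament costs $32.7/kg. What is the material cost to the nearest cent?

Interior volume = 395 − 70.9, so 324.1 cm³.
Infill volume: 0.15 × 324.1 → 48.615 cm³.
Support = 0.10 × 395, so 39.5 cm³.
Total extruded = 70.9 + 48.615 + 39.5, so 159.015 cm³.
Mass = 159.015 × 1.3, so 206.7195 g.
At $32.7/kg: 206.7195/1000 × 32.7 = $6.76.

$6.76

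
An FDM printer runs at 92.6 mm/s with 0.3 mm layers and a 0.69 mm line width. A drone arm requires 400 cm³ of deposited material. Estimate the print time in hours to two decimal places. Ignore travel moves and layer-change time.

5.80 hours

Bead cross-section: 0.3 × 0.69 → 0.207 mm².
Path length: 400000 mm³ / 0.207 mm² → 1932367.1 mm.
Extrusion time = 1932367.1 / 92.6 = 20867.9 s.
20867.9 s = 5.80 hours.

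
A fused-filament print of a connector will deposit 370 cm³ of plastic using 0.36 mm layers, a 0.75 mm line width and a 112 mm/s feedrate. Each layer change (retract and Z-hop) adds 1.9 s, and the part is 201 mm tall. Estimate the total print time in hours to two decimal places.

Line area = 0.36 × 0.75, so 0.27 mm².
Total extruded path = 370000/0.27 = 1370370.4 mm.
Print-move time: 1370370.4 / 112 → 12235.5 s.
Layer count = ceil(201 / 0.36) = 559.
Z-hop total = 559 × 1.9, so 1062.1 s.
Altogether 12235.5 + 1062.1 = 13297.6 s, i.e. 3.69 hours.

3.69 hours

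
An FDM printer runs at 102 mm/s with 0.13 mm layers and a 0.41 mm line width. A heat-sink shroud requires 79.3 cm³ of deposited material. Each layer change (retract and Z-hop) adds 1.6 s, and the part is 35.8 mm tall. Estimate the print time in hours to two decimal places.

Extrusion cross-section: 0.13 × 0.41 → 0.0533 mm².
Toolpath length = 79.3 cm³ / 0.0533 mm² = 79300 / 0.0533 = 1487804.9 mm.
Extrusion time = 1487804.9 / 102 = 14586.3 s.
Number of layers: 35.8 / 0.13 → 276 (rounded up).
Z-hop total: 276 × 1.6 → 441.6 s.
Altogether 14586.3 + 441.6 = 15027.9 s, i.e. 4.17 hours.

4.17 hours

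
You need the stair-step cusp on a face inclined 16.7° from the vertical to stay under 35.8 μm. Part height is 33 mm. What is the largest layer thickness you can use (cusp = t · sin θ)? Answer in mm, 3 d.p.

sin(16.7°) = 0.2874; t_max = 0.0358/0.2874 = 0.125 mm.

0.125 mm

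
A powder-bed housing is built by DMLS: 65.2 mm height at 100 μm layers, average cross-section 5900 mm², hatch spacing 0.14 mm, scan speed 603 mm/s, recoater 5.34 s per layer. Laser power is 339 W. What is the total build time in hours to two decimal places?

Layers = ⌈65.2/0.1⌉ = 652.
Hatch length per layer: 5900 / 0.14 → 42142.9 mm.
Per-layer scan time = 42142.9 / 603 = 69.8887 s.
Per-layer time = 69.8887 + 5.34 = 75.2287 s.
652 layers × 75.2287 s/layer = 49049.1124 s, i.e. 13.62 hours.

13.62 hours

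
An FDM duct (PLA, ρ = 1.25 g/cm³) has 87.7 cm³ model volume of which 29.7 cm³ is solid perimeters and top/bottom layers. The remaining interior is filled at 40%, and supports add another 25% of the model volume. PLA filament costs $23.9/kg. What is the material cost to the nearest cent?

$2.24

Infill region = 87.7 − 29.7, so 58 cm³.
Infill deposited = 0.40 × 58, so 23.2 cm³.
Support = 0.25 × 87.7 = 21.925 cm³.
Total extruded = 29.7 + 23.2 + 21.925 = 74.825 cm³.
Mass = 74.825 × 1.25 = 93.53125 g.
At $23.9/kg: 93.53125/1000 × 23.9 = $2.24.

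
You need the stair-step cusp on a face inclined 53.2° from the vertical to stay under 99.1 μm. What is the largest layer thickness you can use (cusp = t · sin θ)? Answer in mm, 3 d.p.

0.124 mm

Layer height = cusp / sin(53.2°) = 0.0991 / 0.8007 = 0.124 mm.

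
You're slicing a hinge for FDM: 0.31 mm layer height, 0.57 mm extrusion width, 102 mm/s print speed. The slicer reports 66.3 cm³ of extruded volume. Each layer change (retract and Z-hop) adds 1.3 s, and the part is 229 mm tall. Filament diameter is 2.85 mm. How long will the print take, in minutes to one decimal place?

77.3 minutes

Line area: 0.31 × 0.57 → 0.1767 mm².
Path length: 66300 mm³ / 0.1767 mm² → 375212.2 mm.
Time extruding = 375212.2 / 102 = 3678.6 s.
Layer count = ceil(229 / 0.31) = 739.
Non-print overhead = 739 × 1.3 = 960.7 s.
Total = 3678.6 + 960.7 = 4639.3 s = 77.3 minutes.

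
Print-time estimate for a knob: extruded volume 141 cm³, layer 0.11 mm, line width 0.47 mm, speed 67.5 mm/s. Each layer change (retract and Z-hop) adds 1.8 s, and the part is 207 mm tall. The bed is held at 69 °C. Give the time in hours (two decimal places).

Extrusion cross-section = 0.11 × 0.47 = 0.0517 mm².
Toolpath length = 141 cm³ / 0.0517 mm² = 141000 / 0.0517 = 2727272.7 mm.
Extrusion time = 2727272.7 / 67.5 = 40404 s.
Layers = ⌈207/0.11⌉ = 1882.
Z-hop total: 1882 × 1.8 → 3387.6 s.
Total = 40404 + 3387.6 = 43791.6 s = 12.16 hours.

12.16 hours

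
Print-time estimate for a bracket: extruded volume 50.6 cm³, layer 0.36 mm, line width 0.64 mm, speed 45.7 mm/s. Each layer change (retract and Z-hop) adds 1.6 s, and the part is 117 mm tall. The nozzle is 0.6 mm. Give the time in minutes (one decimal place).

Extrusion cross-section = 0.36 × 0.64 = 0.2304 mm².
Path length: 50600 mm³ / 0.2304 mm² → 219618.1 mm.
Time extruding: 219618.1 / 45.7 → 4805.6 s.
Layers = ⌈117/0.36⌉ = 325.
Z-hop total: 325 × 1.6 → 520 s.
Altogether 4805.6 + 520 = 5325.6 s, i.e. 88.8 minutes.

88.8 minutes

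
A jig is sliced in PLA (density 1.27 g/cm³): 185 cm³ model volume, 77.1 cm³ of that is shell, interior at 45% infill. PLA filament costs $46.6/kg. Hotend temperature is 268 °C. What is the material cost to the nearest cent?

Volume inside the shell: 185 − 77.1 → 107.9 cm³.
Infill deposited = 0.45 × 107.9 = 48.555 cm³.
Deposited volume = 77.1 + 48.555 = 125.655 cm³.
Mass = 125.655 × 1.27, so 159.58185 g.
Cost = 159.58185 g / 1000 × $46.6/kg = $7.44.

$7.44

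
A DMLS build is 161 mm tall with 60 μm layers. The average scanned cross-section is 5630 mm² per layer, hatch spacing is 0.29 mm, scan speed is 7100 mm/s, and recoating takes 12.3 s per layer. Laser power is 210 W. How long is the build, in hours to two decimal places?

Layer count = ceil(161 / 0.06) = 2684.
Hatch length per layer = 5630 / 0.29 = 19413.8 mm.
Per-layer scan time: 19413.8 / 7100 → 2.7343 s.
Layer cycle: 2.7343 + 12.3 → 15.0343 s.
Total: 2684 × 15.0343 s = 40352.0612 s → 11.21 hours.

11.21 hours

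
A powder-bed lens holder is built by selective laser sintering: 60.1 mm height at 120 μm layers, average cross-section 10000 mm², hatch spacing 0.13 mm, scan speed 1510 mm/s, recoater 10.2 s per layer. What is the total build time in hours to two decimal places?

Layers = ⌈60.1/0.12⌉ = 501.
Per-layer scan distance = 10000 / 0.13, so 76923.1 mm.
Laser time per layer = 76923.1 / 1510 = 50.9425 s.
Layer cycle = 50.9425 + 10.2 = 61.1425 s.
501 layers × 61.1425 s/layer = 30632.3925 s, i.e. 8.51 hours.

8.51 hours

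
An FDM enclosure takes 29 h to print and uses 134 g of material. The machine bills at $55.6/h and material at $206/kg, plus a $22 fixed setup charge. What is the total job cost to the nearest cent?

$1662.00

Machine cost = 55.6 × 29 = $1612.40.
Material charge = 206 × 134/1000, so $27.604.
Total = 1612.40 + 27.604 + 22 = 1662.004 ≈ $1662.00.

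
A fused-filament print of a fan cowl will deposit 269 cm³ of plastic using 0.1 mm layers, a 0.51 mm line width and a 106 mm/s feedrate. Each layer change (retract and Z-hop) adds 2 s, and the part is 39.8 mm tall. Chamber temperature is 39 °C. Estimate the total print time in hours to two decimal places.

Bead cross-section: 0.1 × 0.51 → 0.051 mm².
Toolpath length = 269 cm³ / 0.051 mm² = 269000 / 0.051 = 5274509.8 mm.
Print-move time = 5274509.8 / 106, so 49759.5 s.
Number of layers: 39.8 / 0.1 → 398 (rounded up).
Layer-change overhead = 398 × 2, so 796 s.
Total = 49759.5 + 796 = 50555.5 s = 14.04 hours.

14.04 hours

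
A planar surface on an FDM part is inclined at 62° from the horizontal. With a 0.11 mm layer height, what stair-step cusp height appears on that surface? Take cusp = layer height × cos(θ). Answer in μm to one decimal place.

51.6 μm

Cusp = layer height × cos(62°) = 0.11 × 0.4695 = 0.051645 mm = 51.6 μm.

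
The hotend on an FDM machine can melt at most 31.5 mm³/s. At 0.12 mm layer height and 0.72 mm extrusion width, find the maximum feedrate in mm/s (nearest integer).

365 mm/s

Extrusion cross-section = 0.12 × 0.72, so 0.0864 mm².
v_max = Q/A = 31.5/0.0864 = 364.58 mm/s → 365 mm/s.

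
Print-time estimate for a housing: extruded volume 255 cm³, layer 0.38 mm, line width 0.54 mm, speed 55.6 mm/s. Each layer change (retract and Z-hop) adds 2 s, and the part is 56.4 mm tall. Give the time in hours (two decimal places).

6.29 hours

Bead cross-section: 0.38 × 0.54 → 0.2052 mm².
Path length: 255000 mm³ / 0.2052 mm² → 1242690.1 mm.
Time extruding: 1242690.1 / 55.6 → 22350.5 s.
Number of layers: 56.4 / 0.38 → 149 (rounded up).
Non-print overhead = 149 × 2 = 298 s.
Altogether 22350.5 + 298 = 22648.5 s, i.e. 6.29 hours.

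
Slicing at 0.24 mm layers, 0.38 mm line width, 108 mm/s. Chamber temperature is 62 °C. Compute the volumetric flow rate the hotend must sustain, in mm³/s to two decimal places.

9.85

A: 0.24 × 0.38 → 0.0912 mm².
Q = v·A = 108 × 0.0912 = 9.85 mm³/s.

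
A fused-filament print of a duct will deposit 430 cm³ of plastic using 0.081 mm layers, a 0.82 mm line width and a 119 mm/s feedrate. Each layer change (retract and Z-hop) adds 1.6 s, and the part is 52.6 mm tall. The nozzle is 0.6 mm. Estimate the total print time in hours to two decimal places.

15.40 hours

Bead cross-section = 0.081 × 0.82, so 0.06642 mm².
Toolpath length = 430 cm³ / 0.06642 mm² = 430000 / 0.06642 = 6473953.6 mm.
Print-move time = 6473953.6 / 119, so 54403 s.
Layers = ⌈52.6/0.081⌉ = 650.
Non-print overhead = 650 × 1.6, so 1040 s.
Total = 54403 + 1040 = 55443 s = 15.40 hours.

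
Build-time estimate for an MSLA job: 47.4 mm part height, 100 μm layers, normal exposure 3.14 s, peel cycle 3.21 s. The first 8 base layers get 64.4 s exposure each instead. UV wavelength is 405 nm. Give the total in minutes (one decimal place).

Layer count = ceil(47.4 / 0.1) = 474.
Bottom layers = 8 × (64.4 + 3.21), so 540.88 s.
Regular layers: 466 × (3.14 + 3.21) → 2959.1 s.
Sum: 540.88 + 2959.1 = 3499.98 s → 58.3 minutes.

58.3 minutes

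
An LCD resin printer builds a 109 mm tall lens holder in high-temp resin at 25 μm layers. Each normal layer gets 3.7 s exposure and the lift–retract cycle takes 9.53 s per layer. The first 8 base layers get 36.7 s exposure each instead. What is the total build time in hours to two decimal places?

Layer count = ceil(109 / 0.025) = 4360.
Base layers: 8 × (36.7 + 9.53) → 369.84 s.
Normal layers = 4352 × (3.7 + 9.53), so 57576.96 s.
Sum: 369.84 + 57576.96 = 57946.8 s → 16.10 hours.

16.10 hours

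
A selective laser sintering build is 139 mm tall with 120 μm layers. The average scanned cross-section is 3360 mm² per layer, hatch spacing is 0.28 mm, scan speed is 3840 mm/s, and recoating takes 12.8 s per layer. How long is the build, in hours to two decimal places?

5.13 hours

Layers = ⌈139/0.12⌉ = 1159.
Scan path per layer = 3360 / 0.28 = 12000 mm.
Per-layer scan time = 12000 / 3840 = 3.125 s.
Layer cycle = 3.125 + 12.8 = 15.925 s.
1159 layers × 15.925 s/layer = 18457.075 s, i.e. 5.13 hours.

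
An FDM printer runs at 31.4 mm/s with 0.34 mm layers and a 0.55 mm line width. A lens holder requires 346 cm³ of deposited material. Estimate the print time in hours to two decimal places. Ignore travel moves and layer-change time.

16.37 hours

Bead cross-section = 0.34 × 0.55, so 0.187 mm².
Total extruded path = 346000/0.187 = 1850267.4 mm.
Print-move time = 1850267.4 / 31.4 = 58925.7 s.
That's 58925.7 s → 16.37 hours.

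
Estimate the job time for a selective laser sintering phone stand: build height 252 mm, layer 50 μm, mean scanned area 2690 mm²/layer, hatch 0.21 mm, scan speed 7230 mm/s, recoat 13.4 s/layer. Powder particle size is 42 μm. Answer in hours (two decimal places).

21.24 hours

Layer count = ceil(252 / 0.05) = 5040.
Per-layer scan distance = 2690 / 0.21, so 12809.5 mm.
Laser time per layer = 12809.5 / 7230, so 1.7717 s.
Layer cycle: 1.7717 + 13.4 → 15.1717 s.
Total: 5040 × 15.1717 s = 76465.368 s → 21.24 hours.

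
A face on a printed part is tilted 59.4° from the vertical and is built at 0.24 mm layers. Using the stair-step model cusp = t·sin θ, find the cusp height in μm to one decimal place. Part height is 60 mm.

sin(59.4°) = 0.8607, so cusp = 0.24 × 0.8607 = 0.206568 mm → 206.6 μm.

206.6 μm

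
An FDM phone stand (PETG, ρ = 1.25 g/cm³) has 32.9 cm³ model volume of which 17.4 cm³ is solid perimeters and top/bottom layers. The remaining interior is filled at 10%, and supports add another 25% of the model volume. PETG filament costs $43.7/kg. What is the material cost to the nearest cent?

Infill region: 32.9 − 17.4 → 15.5 cm³.
Deposited infill: 0.10 × 15.5 → 1.55 cm³.
Support = 0.25 × 32.9 = 8.225 cm³.
Total extruded: 17.4 + 1.55 + 8.225 → 27.175 cm³.
Mass = 27.175 × 1.25, so 33.96875 g.
Cost = 33.96875 g / 1000 × $43.7/kg = $1.48.

$1.48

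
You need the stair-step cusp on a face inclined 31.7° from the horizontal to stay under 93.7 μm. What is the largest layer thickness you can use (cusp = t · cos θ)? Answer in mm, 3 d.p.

cos(31.7°) = 0.8508; t_max = 0.0937/0.8508 = 0.110 mm.

0.110 mm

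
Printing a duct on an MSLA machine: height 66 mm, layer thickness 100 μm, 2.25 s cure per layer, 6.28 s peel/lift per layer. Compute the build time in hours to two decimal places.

Number of layers: 66 / 0.1 → 660 (rounded up).
Each layer takes = 2.25 + 6.28, so 8.53 s.
Build time: 660 × 8.53 s = 5629.8 s, i.e. 1.56 hours.

1.56 hours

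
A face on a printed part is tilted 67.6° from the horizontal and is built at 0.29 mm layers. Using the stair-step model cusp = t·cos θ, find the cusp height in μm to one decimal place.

Cusp = layer height × cos(67.6°) = 0.29 × 0.3811 = 0.110519 mm = 110.5 μm.

110.5 μm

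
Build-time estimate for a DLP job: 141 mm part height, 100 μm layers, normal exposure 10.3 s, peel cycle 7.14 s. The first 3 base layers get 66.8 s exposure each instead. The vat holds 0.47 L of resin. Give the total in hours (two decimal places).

Number of layers: 141 / 0.1 → 1410 (rounded up).
Burn-in layers = 3 × (66.8 + 7.14) = 221.82 s.
Normal layers = 1407 × (10.3 + 7.14) = 24538.08 s.
Total = 221.82 + 24538.08 = 24759.9 s = 6.88 hours.

6.88 hours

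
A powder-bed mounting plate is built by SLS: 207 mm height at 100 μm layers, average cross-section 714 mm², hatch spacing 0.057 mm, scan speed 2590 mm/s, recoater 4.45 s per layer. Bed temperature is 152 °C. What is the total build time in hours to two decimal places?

5.34 hours

Layers = ⌈207/0.1⌉ = 2070.
Hatch length per layer: 714 / 0.057 → 12526.3 mm.
Scan time per layer = 12526.3 / 2590 = 4.8364 s.
Layer cycle = 4.8364 + 4.45, so 9.2864 s.
2070 layers × 9.2864 s/layer = 19222.848 s, i.e. 5.34 hours.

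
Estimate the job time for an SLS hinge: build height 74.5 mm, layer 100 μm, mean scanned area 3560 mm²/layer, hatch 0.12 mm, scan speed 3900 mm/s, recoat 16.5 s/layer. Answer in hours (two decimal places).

4.99 hours

Layers = ⌈74.5/0.1⌉ = 745.
Per-layer scan distance = 3560 / 0.12 = 29666.7 mm.
Laser time per layer: 29666.7 / 3900 → 7.6068 s.
Layer cycle = 7.6068 + 16.5 = 24.1068 s.
745 layers × 24.1068 s/layer = 17959.566 s, i.e. 4.99 hours.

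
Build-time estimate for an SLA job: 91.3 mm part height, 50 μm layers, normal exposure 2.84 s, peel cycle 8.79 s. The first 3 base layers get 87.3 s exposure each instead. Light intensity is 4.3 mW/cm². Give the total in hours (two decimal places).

Layer count = ceil(91.3 / 0.05) = 1826.
Burn-in layers = 3 × (87.3 + 8.79), so 288.27 s.
Normal layers = 1823 × (2.84 + 8.79), so 21201.49 s.
Total = 288.27 + 21201.49 = 21489.76 s = 5.97 hours.

5.97 hours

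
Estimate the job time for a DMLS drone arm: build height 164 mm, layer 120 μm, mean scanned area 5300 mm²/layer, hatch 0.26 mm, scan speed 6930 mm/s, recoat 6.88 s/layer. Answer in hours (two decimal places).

Layers = ⌈164/0.12⌉ = 1367.
Per-layer scan distance: 5300 / 0.26 → 20384.6 mm.
Per-layer scan time: 20384.6 / 6930 → 2.9415 s.
Layer cycle = 2.9415 + 6.88, so 9.8215 s.
Total: 1367 × 9.8215 s = 13425.9905 s → 3.73 hours.

3.73 hours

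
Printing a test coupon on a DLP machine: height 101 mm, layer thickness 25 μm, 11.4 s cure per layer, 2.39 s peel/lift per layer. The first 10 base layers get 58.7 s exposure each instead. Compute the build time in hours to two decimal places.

Layer count = ceil(101 / 0.025) = 4040.
Base layers = 10 × (58.7 + 2.39) = 610.9 s.
Remaining layers = 4030 × (11.4 + 2.39) = 55573.7 s.
Total = 610.9 + 55573.7 = 56184.6 s = 15.61 hours.

15.61 hours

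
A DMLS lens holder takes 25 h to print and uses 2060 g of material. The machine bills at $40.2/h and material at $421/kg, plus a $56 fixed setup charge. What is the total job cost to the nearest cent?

$1928.26

Time charge: 40.2 × 25 → $1005.00.
Material cost: 421 × 2060/1000 → $867.26.
Total = 1005.00 + 867.26 + 56 = $1928.26.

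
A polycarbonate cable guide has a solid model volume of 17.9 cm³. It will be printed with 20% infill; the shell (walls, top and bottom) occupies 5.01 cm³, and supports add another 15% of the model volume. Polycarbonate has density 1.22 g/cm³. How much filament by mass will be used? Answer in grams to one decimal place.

12.5 g

Interior volume = 17.9 − 5.01 = 12.89 cm³.
Infill deposited = 0.20 × 12.89, so 2.578 cm³.
Support: 0.15 × 17.9 → 2.685 cm³.
Total printed volume: 5.01 + 2.578 + 2.685 → 10.273 cm³.
Mass: 10.273 × 1.22 → 12.53306 g.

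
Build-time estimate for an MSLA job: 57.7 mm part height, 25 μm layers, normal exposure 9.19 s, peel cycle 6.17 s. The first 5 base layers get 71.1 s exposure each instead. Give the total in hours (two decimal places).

Layers = ⌈57.7/0.025⌉ = 2308.
Bottom layers = 5 × (71.1 + 6.17) = 386.35 s.
Remaining layers = 2303 × (9.19 + 6.17), so 35374.08 s.
Total = 386.35 + 35374.08 = 35760.43 s = 9.93 hours.

9.93 hours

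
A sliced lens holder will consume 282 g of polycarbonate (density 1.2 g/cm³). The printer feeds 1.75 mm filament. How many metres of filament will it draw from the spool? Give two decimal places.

Extruded volume: 282/1.2 = 235 cm³ (235000 mm³).
Filament cross-section = π × (1.75/2)² = 2.4053 mm².
Length = 235000 / 2.4053 = 97700.91 mm = 97.70 m.

97.70 m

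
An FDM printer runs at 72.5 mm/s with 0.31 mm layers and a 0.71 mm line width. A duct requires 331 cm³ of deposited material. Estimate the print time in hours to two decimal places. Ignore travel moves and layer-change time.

5.76 hours

Line area = 0.31 × 0.71, so 0.2201 mm².
Path length: 331000 mm³ / 0.2201 mm² → 1503861.9 mm.
Print-move time = 1503861.9 / 72.5 = 20742.9 s.
In the requested units: 20742.9 s = 5.76 hours.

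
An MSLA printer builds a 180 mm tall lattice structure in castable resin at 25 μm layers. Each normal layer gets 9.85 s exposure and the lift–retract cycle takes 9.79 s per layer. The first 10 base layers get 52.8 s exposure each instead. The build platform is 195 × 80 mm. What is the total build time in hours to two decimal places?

Layers = ⌈180/0.025⌉ = 7200.
Burn-in layers = 10 × (52.8 + 9.79), so 625.9 s.
Normal layers: 7190 × (9.85 + 9.79) → 141211.6 s.
Sum: 625.9 + 141211.6 = 141837.5 s → 39.40 hours.

39.40 hours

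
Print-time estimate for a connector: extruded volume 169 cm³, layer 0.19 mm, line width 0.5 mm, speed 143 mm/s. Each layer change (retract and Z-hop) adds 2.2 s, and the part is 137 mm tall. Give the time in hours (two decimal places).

3.90 hours

Bead cross-section = 0.19 × 0.5, so 0.095 mm².
Path length: 169000 mm³ / 0.095 mm² → 1778947.4 mm.
Extrusion time = 1778947.4 / 143 = 12440.2 s.
Layer count = ceil(137 / 0.19) = 722.
Z-hop total = 722 × 2.2, so 1588.4 s.
Total = 12440.2 + 1588.4 = 14028.6 s = 3.90 hours.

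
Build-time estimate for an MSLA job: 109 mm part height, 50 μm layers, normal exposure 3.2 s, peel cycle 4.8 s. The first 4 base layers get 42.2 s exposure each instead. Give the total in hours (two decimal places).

Number of layers: 109 / 0.05 → 2180 (rounded up).
Bottom layers = 4 × (42.2 + 4.8), so 188 s.
Regular layers = 2176 × (3.2 + 4.8), so 17408 s.
Sum: 188 + 17408 = 17596 s → 4.89 hours.

4.89 hours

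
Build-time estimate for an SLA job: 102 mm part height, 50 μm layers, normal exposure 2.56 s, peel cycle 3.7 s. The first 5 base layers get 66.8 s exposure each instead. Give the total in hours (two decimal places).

3.64 hours

Layer count = ceil(102 / 0.05) = 2040.
Bottom layers: 5 × (66.8 + 3.7) → 352.5 s.
Normal layers = 2035 × (2.56 + 3.7), so 12739.1 s.
Sum: 352.5 + 12739.1 = 13091.6 s → 3.64 hours.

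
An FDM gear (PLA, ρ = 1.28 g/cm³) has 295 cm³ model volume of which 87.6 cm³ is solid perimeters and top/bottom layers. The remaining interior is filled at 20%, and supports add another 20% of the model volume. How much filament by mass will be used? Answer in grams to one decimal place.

240.7 g

Infill region: 295 − 87.6 → 207.4 cm³.
Infill deposited: 0.20 × 207.4 → 41.48 cm³.
Support = 0.20 × 295, so 59 cm³.
Total printed volume: 87.6 + 41.48 + 59 → 188.08 cm³.
Mass: 188.08 × 1.28 → 240.7424 g.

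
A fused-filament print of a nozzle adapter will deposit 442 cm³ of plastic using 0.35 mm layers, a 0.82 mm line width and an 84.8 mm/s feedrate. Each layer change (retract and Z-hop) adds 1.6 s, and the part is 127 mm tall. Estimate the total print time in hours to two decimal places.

Bead cross-section: 0.35 × 0.82 → 0.287 mm².
Toolpath length = 442 cm³ / 0.287 mm² = 442000 / 0.287 = 1540069.7 mm.
Time extruding: 1540069.7 / 84.8 → 18161.2 s.
Number of layers: 127 / 0.35 → 363 (rounded up).
Layer-change overhead = 363 × 1.6 = 580.8 s.
Altogether 18161.2 + 580.8 = 18742 s, i.e. 5.21 hours.

5.21 hours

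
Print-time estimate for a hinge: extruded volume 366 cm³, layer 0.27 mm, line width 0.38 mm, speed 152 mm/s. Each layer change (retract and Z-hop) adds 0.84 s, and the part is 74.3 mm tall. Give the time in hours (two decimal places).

Line area = 0.27 × 0.38 = 0.1026 mm².
Toolpath length = 366 cm³ / 0.1026 mm² = 366000 / 0.1026 = 3567251.5 mm.
Print-move time = 3567251.5 / 152 = 23468.8 s.
Layer count = ceil(74.3 / 0.27) = 276.
Layer-change overhead = 276 × 0.84 = 231.84 s.
Total = 23468.8 + 231.84 = 23700.64 s = 6.58 hours.

6.58 hours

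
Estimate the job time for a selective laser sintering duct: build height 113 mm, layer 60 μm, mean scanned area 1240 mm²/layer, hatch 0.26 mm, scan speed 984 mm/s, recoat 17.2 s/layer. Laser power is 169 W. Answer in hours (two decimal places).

Layers = ⌈113/0.06⌉ = 1884.
Per-layer scan distance = 1240 / 0.26, so 4769.2 mm.
Scan time per layer = 4769.2 / 984 = 4.8467 s.
Layer cycle = 4.8467 + 17.2 = 22.0467 s.
Build time = 1884 × 22.0467 = 41535.9828 s = 11.54 hours.

11.54 hours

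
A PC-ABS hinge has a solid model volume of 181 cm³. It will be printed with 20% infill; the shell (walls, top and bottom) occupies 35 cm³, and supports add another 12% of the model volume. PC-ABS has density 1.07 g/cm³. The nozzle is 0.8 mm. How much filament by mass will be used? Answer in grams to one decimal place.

91.9 g

Infill region = 181 − 35 = 146 cm³.
Infill volume = 0.20 × 146 = 29.2 cm³.
Support = 0.12 × 181 = 21.72 cm³.
Deposited volume: 35 + 29.2 + 21.72 → 85.92 cm³.
Mass: 85.92 × 1.07 → 91.9344 g.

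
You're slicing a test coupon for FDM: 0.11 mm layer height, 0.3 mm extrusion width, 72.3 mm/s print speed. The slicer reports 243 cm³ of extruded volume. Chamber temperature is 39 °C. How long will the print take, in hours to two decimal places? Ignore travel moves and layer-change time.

28.29 hours

Extrusion cross-section = 0.11 × 0.3 = 0.033 mm².
Toolpath length = 243 cm³ / 0.033 mm² = 243000 / 0.033 = 7363636.4 mm.
Extrusion time: 7363636.4 / 72.3 → 101848.4 s.
101848.4 s = 28.29 hours.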